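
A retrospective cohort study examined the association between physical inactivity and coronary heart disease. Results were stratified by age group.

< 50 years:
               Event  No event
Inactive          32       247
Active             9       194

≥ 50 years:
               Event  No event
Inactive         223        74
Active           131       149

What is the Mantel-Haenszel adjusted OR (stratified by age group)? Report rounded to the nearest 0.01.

OR_MH = Σ(aᵢdᵢ/nᵢ) / Σ(bᵢcᵢ/nᵢ), where nᵢ is the stratum total.
Stratum 1 (< 50 years): n = 482; a·d/n = 32·194/482 = 12.8797; b·c/n = 247·9/482 = 4.6120
Stratum 2 (≥ 50 years): n = 577; a·d/n = 223·149/577 = 57.5858; b·c/n = 74·131/577 = 16.8007
OR_MH = (12.8797 + 57.5858) / (4.6120 + 16.8007) = 70.4655 / 21.4127 = 3.29082

3.29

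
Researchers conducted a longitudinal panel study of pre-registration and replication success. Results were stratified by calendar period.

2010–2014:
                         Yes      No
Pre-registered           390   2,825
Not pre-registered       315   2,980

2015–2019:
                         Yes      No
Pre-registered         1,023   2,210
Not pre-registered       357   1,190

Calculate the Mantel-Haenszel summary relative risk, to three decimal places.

1.331

RR_MH = Σ(aᵢ·n₀ᵢ/nᵢ) / Σ(cᵢ·n₁ᵢ/nᵢ), with n₁ᵢ = aᵢ+bᵢ (exposed), n₀ᵢ = cᵢ+dᵢ (unexposed), nᵢ = n₁ᵢ+n₀ᵢ.
Stratum 1 (2010–2014): n₁ = 3215, n₀ = 3295, n = 6510; a·n₀/n = 390·3295/6510 = 197.3963; c·n₁/n = 315·3215/6510 = 155.5645
Stratum 2 (2015–2019): n₁ = 3233, n₀ = 1547, n = 4780; a·n₀/n = 1023·1547/4780 = 331.0839; c·n₁/n = 357·3233/4780 = 241.4605
RR_MH = (197.3963 + 331.0839) / (155.5645 + 241.4605) = 528.4802 / 397.0250 = 1.33110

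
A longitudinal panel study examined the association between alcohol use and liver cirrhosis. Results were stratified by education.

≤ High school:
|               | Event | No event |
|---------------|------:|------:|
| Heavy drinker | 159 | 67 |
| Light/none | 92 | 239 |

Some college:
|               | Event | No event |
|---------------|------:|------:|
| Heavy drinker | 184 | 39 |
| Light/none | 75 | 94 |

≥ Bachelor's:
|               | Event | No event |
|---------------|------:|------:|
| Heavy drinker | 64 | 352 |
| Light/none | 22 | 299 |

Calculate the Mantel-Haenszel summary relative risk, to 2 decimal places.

2.18

RR_MH = Σ(aᵢ·n₀ᵢ/nᵢ) / Σ(cᵢ·n₁ᵢ/nᵢ), with n₁ᵢ = aᵢ+bᵢ (exposed), n₀ᵢ = cᵢ+dᵢ (unexposed), nᵢ = n₁ᵢ+n₀ᵢ.
Stratum 1 (≤ High school): n₁ = 226, n₀ = 331, n = 557; a·n₀/n = 159·331/557 = 94.4865; c·n₁/n = 92·226/557 = 37.3285
Stratum 2 (Some college): n₁ = 223, n₀ = 169, n = 392; a·n₀/n = 184·169/392 = 79.3265; c·n₁/n = 75·223/392 = 42.6658
Stratum 3 (≥ Bachelor's): n₁ = 416, n₀ = 321, n = 737; a·n₀/n = 64·321/737 = 27.8752; c·n₁/n = 22·416/737 = 12.4179
RR_MH = (94.4865 + 79.3265 + 27.8752) / (37.3285 + 42.6658 + 12.4179) = 201.6882 / 92.4123 = 2.18248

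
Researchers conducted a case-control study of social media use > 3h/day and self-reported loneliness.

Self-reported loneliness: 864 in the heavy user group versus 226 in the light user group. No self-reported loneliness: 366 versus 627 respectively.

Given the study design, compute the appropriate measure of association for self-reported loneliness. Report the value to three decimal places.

From the description: a = 864, b = 366, c = 226, d = 627.
This is a case-control study: participants were sampled on outcome status, so risks in the source population cannot be estimated directly — relative risk is not valid here. The odds ratio is the appropriate measure.
OR = (a·d)/(b·c) = (864 × 627) / (366 × 226) = 541728 / 82716 = 6.54925

6.549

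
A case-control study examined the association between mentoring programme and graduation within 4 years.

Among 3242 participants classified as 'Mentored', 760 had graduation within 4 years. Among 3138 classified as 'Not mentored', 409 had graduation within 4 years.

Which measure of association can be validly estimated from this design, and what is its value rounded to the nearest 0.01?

From the description: a = 760, b = 2482, c = 409, d = 2729.
This is a case-control study: participants were sampled on outcome status, so risks in the source population cannot be estimated directly — relative risk is not valid here. The odds ratio is the appropriate measure.
OR = (a·d)/(b·c) = (760 × 2729) / (2482 × 409) = 2074040 / 1015138 = 2.04311

2.04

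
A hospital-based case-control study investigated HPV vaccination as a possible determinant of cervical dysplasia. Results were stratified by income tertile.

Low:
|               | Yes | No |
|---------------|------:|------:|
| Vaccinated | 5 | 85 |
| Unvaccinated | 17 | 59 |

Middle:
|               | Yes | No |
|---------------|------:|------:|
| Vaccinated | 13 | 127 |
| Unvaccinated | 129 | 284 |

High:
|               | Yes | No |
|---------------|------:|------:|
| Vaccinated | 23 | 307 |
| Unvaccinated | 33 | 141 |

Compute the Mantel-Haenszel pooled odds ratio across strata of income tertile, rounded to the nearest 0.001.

OR_MH = Σ(aᵢdᵢ/nᵢ) / Σ(bᵢcᵢ/nᵢ), where nᵢ is the stratum total.
Stratum 1 (Low): n = 166; a·d/n = 5·59/166 = 1.7771; b·c/n = 85·17/166 = 8.7048
Stratum 2 (Middle): n = 553; a·d/n = 13·284/553 = 6.6763; b·c/n = 127·129/553 = 29.6257
Stratum 3 (High): n = 504; a·d/n = 23·141/504 = 6.4345; b·c/n = 307·33/504 = 20.1012
OR_MH = (1.7771 + 6.6763 + 6.4345) / (8.7048 + 29.6257 + 20.1012) = 14.8879 / 58.4317 = 0.25479

0.255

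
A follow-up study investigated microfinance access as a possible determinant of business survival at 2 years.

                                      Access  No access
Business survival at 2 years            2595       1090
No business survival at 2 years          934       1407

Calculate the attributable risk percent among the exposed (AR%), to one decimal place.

Reading the table with exposure as columns: a = 2595 (Access, case), b = 934 (Access, non-case), c = 1090 (No access, case), d = 1407.
Risk in exposed = 2595/3529 = 0.73534; risk in unexposed = 1090/2497 = 0.43652.
RR = 0.73534/0.43652 = 1.68453
AR% = (RR − 1)/RR × 100 = (1.68453 − 1)/1.68453 × 100 = 40.6361%

40.6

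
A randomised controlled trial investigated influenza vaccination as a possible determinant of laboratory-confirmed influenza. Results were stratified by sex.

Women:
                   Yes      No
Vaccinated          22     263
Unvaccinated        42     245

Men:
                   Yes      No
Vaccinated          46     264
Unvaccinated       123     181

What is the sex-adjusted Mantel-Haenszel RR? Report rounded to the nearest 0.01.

0.41

RR_MH = Σ(aᵢ·n₀ᵢ/nᵢ) / Σ(cᵢ·n₁ᵢ/nᵢ), with n₁ᵢ = aᵢ+bᵢ (exposed), n₀ᵢ = cᵢ+dᵢ (unexposed), nᵢ = n₁ᵢ+n₀ᵢ.
Stratum 1 (Women): n₁ = 285, n₀ = 287, n = 572; a·n₀/n = 22·287/572 = 11.0385; c·n₁/n = 42·285/572 = 20.9266
Stratum 2 (Men): n₁ = 310, n₀ = 304, n = 614; a·n₀/n = 46·304/614 = 22.7752; c·n₁/n = 123·310/614 = 62.1010
RR_MH = (11.0385 + 22.7752) / (20.9266 + 62.1010) = 33.8137 / 83.0276 = 0.40726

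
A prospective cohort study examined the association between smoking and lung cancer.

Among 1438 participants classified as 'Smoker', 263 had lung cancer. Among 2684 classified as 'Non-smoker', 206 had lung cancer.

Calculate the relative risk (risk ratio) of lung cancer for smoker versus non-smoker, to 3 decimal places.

2.383

From the description: a = 263, b = 1175, c = 206, d = 2478.
Risk in exposed = 263/1438 = 0.18289; risk in unexposed = 206/2684 = 0.07675.
RR = 0.18289 / 0.07675 = 2.38293
The risk among the exposed is 2.38 times that among the unexposed.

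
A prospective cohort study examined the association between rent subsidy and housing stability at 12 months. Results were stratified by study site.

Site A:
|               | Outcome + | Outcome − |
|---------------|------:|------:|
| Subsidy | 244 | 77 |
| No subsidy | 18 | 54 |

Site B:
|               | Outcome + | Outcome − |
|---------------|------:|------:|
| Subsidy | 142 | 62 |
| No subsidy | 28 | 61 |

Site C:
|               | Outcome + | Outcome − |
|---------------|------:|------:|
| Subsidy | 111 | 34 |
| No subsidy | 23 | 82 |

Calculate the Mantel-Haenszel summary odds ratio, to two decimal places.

7.91

OR_MH = Σ(aᵢdᵢ/nᵢ) / Σ(bᵢcᵢ/nᵢ), where nᵢ is the stratum total.
Stratum 1 (Site A): n = 393; a·d/n = 244·54/393 = 33.5267; b·c/n = 77·18/393 = 3.5267
Stratum 2 (Site B): n = 293; a·d/n = 142·61/293 = 29.5631; b·c/n = 62·28/293 = 5.9249
Stratum 3 (Site C): n = 250; a·d/n = 111·82/250 = 36.4080; b·c/n = 34·23/250 = 3.1280
OR_MH = (33.5267 + 29.5631 + 36.4080) / (3.5267 + 5.9249 + 3.1280) = 99.4979 / 12.5796 = 7.90944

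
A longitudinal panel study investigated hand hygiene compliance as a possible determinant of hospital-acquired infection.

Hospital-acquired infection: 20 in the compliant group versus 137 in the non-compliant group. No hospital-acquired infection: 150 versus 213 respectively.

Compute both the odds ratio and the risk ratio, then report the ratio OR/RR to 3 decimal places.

From the description: a = 20, b = 150, c = 137, d = 213.
OR = (20·213)/(150·137) = 4260/20550 = 0.20730
Risk in exposed = 20/170 = 0.11765; risk in unexposed = 137/350 = 0.39143; RR = 0.30056
OR/RR = 0.20730 / 0.30056 = 0.68971
The outcome is not rare, so the OR lies further from 1 than the RR.

0.690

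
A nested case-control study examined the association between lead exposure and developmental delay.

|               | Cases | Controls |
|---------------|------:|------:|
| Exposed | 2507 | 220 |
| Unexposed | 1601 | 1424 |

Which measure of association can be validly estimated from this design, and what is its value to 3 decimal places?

10.136

Cells: a = 2507, b = 220, c = 1601, d = 1424.
This is a nested case-control study: participants were sampled on outcome status, so risks in the source population cannot be estimated directly — relative risk is not valid here. The odds ratio is the appropriate measure.
OR = (a·d)/(b·c) = (2507 × 1424) / (220 × 1601) = 3569968 / 352220 = 10.13562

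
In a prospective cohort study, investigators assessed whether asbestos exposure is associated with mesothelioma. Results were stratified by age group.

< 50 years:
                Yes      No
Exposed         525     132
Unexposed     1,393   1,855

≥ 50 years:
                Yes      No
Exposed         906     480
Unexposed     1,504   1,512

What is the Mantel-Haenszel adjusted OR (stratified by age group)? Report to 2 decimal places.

2.66

OR_MH = Σ(aᵢdᵢ/nᵢ) / Σ(bᵢcᵢ/nᵢ), where nᵢ is the stratum total.
Stratum 1 (< 50 years): n = 3905; a·d/n = 525·1855/3905 = 249.3918; b·c/n = 132·1393/3905 = 47.0873
Stratum 2 (≥ 50 years): n = 4402; a·d/n = 906·1512/4402 = 311.1931; b·c/n = 480·1504/4402 = 163.9982
OR_MH = (249.3918 + 311.1931) / (47.0873 + 163.9982) = 560.5849 / 211.0855 = 2.65572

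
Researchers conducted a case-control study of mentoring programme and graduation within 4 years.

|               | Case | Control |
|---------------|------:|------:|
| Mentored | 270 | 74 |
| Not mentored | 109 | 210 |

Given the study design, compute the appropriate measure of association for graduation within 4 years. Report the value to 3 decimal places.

7.030

Cells: a = 270, b = 74, c = 109, d = 210.
This is a case-control study: participants were sampled on outcome status, so risks in the source population cannot be estimated directly — relative risk is not valid here. The odds ratio is the appropriate measure.
OR = (a·d)/(b·c) = (270 × 210) / (74 × 109) = 56700 / 8066 = 7.02951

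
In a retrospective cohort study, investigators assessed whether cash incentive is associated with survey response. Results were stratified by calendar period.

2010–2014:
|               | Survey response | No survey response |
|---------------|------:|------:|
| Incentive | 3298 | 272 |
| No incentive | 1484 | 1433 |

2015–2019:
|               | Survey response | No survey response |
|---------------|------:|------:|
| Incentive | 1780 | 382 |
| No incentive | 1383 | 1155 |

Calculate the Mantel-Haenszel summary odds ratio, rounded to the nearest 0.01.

OR_MH = Σ(aᵢdᵢ/nᵢ) / Σ(bᵢcᵢ/nᵢ), where nᵢ is the stratum total.
Stratum 1 (2010–2014): n = 6487; a·d/n = 3298·1433/6487 = 728.5392; b·c/n = 272·1484/6487 = 62.2241
Stratum 2 (2015–2019): n = 4700; a·d/n = 1780·1155/4700 = 437.4255; b·c/n = 382·1383/4700 = 112.4055
OR_MH = (728.5392 + 437.4255) / (62.2241 + 112.4055) = 1165.9648 / 174.6297 = 6.67678

6.68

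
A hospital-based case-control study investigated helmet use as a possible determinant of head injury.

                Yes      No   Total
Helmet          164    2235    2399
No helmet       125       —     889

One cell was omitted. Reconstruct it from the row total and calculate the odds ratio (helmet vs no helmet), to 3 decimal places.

The missing cell is in the unexposed row: 889 − 125 = 764.
So a = 164, b = 2235, c = 125, d = 764.
OR = (a·d)/(b·c) = (164 × 764) / (2235 × 125) = 125296 / 279375 = 0.44849

0.448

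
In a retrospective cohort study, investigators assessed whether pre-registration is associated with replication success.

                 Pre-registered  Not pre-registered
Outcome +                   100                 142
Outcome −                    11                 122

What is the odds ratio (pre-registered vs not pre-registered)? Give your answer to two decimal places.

7.81

Reading the table with exposure as columns: a = 100 (Pre-registered, case), b = 11 (Pre-registered, non-case), c = 142 (Not pre-registered, case), d = 122.
OR = (a·d)/(b·c) = (100 × 122) / (11 × 142) = 12200 / 1562 = 7.81050
The odds of replication success are about 7.81 times as high in the pre-registered group.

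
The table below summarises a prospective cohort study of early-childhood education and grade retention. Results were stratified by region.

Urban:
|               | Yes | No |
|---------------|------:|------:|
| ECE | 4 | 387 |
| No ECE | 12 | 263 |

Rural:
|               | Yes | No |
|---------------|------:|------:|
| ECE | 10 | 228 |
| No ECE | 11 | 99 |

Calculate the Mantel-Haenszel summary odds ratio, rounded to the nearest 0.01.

OR_MH = Σ(aᵢdᵢ/nᵢ) / Σ(bᵢcᵢ/nᵢ), where nᵢ is the stratum total.
Stratum 1 (Urban): n = 666; a·d/n = 4·263/666 = 1.5796; b·c/n = 387·12/666 = 6.9730
Stratum 2 (Rural): n = 348; a·d/n = 10·99/348 = 2.8448; b·c/n = 228·11/348 = 7.2069
OR_MH = (1.5796 + 2.8448) / (6.9730 + 7.2069) = 4.4244 / 14.1799 = 0.31202

0.31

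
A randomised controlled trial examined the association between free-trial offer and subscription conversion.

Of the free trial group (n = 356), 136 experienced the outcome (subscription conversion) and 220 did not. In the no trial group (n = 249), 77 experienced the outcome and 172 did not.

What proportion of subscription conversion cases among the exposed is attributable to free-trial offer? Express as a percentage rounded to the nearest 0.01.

19.05

From the description: a = 136, b = 220, c = 77, d = 172.
Risk in exposed = 136/356 = 0.38202; risk in unexposed = 77/249 = 0.30924.
RR = 0.38202/0.30924 = 1.23537
AR% = (RR − 1)/RR × 100 = (1.23537 − 1)/1.23537 × 100 = 19.0527%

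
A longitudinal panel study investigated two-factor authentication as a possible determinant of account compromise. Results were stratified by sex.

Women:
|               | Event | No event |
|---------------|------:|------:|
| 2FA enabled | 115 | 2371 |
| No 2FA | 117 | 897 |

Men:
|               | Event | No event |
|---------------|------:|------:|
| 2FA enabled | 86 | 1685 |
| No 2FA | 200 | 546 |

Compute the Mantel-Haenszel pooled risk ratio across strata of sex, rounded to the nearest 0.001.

0.263

RR_MH = Σ(aᵢ·n₀ᵢ/nᵢ) / Σ(cᵢ·n₁ᵢ/nᵢ), with n₁ᵢ = aᵢ+bᵢ (exposed), n₀ᵢ = cᵢ+dᵢ (unexposed), nᵢ = n₁ᵢ+n₀ᵢ.
Stratum 1 (Women): n₁ = 2486, n₀ = 1014, n = 3500; a·n₀/n = 115·1014/3500 = 33.3171; c·n₁/n = 117·2486/3500 = 83.1034
Stratum 2 (Men): n₁ = 1771, n₀ = 746, n = 2517; a·n₀/n = 86·746/2517 = 25.4891; c·n₁/n = 200·1771/2517 = 140.7231
RR_MH = (33.3171 + 25.4891) / (83.1034 + 140.7231) = 58.8062 / 223.8265 = 0.26273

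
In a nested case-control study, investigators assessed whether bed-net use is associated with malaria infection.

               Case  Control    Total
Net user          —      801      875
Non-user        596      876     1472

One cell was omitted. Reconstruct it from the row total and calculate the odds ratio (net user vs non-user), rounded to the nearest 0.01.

0.14

The missing cell is in the exposed row: 875 − 801 = 74.
So a = 74, b = 801, c = 596, d = 876.
OR = (a·d)/(b·c) = (74 × 876) / (801 × 596) = 64824 / 477396 = 0.13579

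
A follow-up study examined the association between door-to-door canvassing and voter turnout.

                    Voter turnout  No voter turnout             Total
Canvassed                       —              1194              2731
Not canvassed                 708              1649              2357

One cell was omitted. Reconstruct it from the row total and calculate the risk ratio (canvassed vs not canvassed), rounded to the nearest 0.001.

The missing cell is in the exposed row: 2731 − 1194 = 1537.
So a = 1537, b = 1194, c = 708, d = 1649.
RR = [a/(a+b)] / [c/(c+d)] = (1537/2731) / (708/2357) = 0.56280/0.30038 = 1.87361

1.874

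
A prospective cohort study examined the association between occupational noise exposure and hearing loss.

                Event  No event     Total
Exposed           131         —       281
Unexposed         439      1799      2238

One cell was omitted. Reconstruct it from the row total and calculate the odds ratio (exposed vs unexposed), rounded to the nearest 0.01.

The missing cell is in the exposed row: 281 − 131 = 150.
So a = 131, b = 150, c = 439, d = 1799.
OR = (a·d)/(b·c) = (131 × 1799) / (150 × 439) = 235669 / 65850 = 3.57888

3.58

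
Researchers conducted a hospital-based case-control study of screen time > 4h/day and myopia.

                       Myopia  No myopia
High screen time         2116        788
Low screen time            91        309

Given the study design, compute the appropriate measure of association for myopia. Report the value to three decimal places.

9.118

Cells: a = 2116, b = 788, c = 91, d = 309.
This is a hospital-based case-control study: participants were sampled on outcome status, so risks in the source population cannot be estimated directly — relative risk is not valid here. The odds ratio is the appropriate measure.
OR = (a·d)/(b·c) = (2116 × 309) / (788 × 91) = 653844 / 71708 = 9.11815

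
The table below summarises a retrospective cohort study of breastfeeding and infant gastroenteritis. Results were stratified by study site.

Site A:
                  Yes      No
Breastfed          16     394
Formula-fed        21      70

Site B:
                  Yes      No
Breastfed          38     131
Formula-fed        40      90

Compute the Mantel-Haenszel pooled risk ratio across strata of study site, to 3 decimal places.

0.488

RR_MH = Σ(aᵢ·n₀ᵢ/nᵢ) / Σ(cᵢ·n₁ᵢ/nᵢ), with n₁ᵢ = aᵢ+bᵢ (exposed), n₀ᵢ = cᵢ+dᵢ (unexposed), nᵢ = n₁ᵢ+n₀ᵢ.
Stratum 1 (Site A): n₁ = 410, n₀ = 91, n = 501; a·n₀/n = 16·91/501 = 2.9062; c·n₁/n = 21·410/501 = 17.1856
Stratum 2 (Site B): n₁ = 169, n₀ = 130, n = 299; a·n₀/n = 38·130/299 = 16.5217; c·n₁/n = 40·169/299 = 22.6087
RR_MH = (2.9062 + 16.5217) / (17.1856 + 22.6087) = 19.4279 / 39.7943 = 0.48821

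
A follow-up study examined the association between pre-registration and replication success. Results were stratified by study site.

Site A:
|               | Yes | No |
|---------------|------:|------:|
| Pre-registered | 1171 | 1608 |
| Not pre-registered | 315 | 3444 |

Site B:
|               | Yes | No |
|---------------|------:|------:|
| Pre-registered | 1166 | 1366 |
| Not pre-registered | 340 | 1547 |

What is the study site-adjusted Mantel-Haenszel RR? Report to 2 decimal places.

3.56

RR_MH = Σ(aᵢ·n₀ᵢ/nᵢ) / Σ(cᵢ·n₁ᵢ/nᵢ), with n₁ᵢ = aᵢ+bᵢ (exposed), n₀ᵢ = cᵢ+dᵢ (unexposed), nᵢ = n₁ᵢ+n₀ᵢ.
Stratum 1 (Site A): n₁ = 2779, n₀ = 3759, n = 6538; a·n₀/n = 1171·3759/6538 = 673.2623; c·n₁/n = 315·2779/6538 = 133.8919
Stratum 2 (Site B): n₁ = 2532, n₀ = 1887, n = 4419; a·n₀/n = 1166·1887/4419 = 497.9050; c·n₁/n = 340·2532/4419 = 194.8133
RR_MH = (673.2623 + 497.9050) / (133.8919 + 194.8133) = 1171.1673 / 328.7052 = 3.56297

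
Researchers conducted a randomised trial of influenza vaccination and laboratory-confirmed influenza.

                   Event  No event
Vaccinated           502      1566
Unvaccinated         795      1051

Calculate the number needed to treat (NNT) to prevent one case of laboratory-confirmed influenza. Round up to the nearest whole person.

Risk in treated group = 502/2068 = 0.24275; risk in control = 795/1846 = 0.43066.
Absolute risk reduction = 0.43066 − 0.24275 = 0.18791
NNT = 1 / ARR = 1 / 0.18791 = 5.322 → round up → 6

6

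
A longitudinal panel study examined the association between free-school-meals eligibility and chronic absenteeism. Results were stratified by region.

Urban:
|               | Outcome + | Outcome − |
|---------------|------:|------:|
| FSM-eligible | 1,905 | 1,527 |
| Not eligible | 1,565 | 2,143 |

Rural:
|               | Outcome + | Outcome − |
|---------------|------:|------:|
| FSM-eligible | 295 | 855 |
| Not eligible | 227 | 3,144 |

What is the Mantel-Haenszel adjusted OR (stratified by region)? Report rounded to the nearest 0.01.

2.06

OR_MH = Σ(aᵢdᵢ/nᵢ) / Σ(bᵢcᵢ/nᵢ), where nᵢ is the stratum total.
Stratum 1 (Urban): n = 7140; a·d/n = 1905·2143/7140 = 571.7668; b·c/n = 1527·1565/7140 = 334.6996
Stratum 2 (Rural): n = 4521; a·d/n = 295·3144/4521 = 205.1493; b·c/n = 855·227/4521 = 42.9297
OR_MH = (571.7668 + 205.1493) / (334.6996 + 42.9297) = 776.9161 / 377.6292 = 2.05735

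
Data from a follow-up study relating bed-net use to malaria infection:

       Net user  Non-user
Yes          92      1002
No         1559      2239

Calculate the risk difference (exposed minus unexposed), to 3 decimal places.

Reading the table with exposure as columns: a = 92 (Net user, case), b = 1559 (Net user, non-case), c = 1002 (Non-user, case), d = 2239.
Risk in exposed = 92/1651 = 0.055724; risk in unexposed = 1002/3241 = 0.309164.
Risk difference = 0.055724 − 0.309164 = -0.253440

-0.253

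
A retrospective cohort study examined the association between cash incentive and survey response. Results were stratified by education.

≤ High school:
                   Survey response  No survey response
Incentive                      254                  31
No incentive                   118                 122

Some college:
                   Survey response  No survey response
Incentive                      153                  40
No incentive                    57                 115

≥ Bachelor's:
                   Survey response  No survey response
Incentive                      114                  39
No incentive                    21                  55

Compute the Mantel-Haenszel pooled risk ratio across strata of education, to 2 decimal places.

RR_MH = Σ(aᵢ·n₀ᵢ/nᵢ) / Σ(cᵢ·n₁ᵢ/nᵢ), with n₁ᵢ = aᵢ+bᵢ (exposed), n₀ᵢ = cᵢ+dᵢ (unexposed), nᵢ = n₁ᵢ+n₀ᵢ.
Stratum 1 (≤ High school): n₁ = 285, n₀ = 240, n = 525; a·n₀/n = 254·240/525 = 116.1143; c·n₁/n = 118·285/525 = 64.0571
Stratum 2 (Some college): n₁ = 193, n₀ = 172, n = 365; a·n₀/n = 153·172/365 = 72.0986; c·n₁/n = 57·193/365 = 30.1397
Stratum 3 (≥ Bachelor's): n₁ = 153, n₀ = 76, n = 229; a·n₀/n = 114·76/229 = 37.8341; c·n₁/n = 21·153/229 = 14.0306
RR_MH = (116.1143 + 72.0986 + 37.8341) / (64.0571 + 30.1397 + 14.0306) = 226.0470 / 108.2274 = 2.08863

2.09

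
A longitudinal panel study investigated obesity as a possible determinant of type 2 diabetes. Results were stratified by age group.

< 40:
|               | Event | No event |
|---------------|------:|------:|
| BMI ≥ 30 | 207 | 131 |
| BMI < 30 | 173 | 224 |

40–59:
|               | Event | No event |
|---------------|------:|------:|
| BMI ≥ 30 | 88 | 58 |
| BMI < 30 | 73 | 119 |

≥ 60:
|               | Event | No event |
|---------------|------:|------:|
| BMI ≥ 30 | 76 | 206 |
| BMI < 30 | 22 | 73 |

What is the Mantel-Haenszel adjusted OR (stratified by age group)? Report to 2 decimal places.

OR_MH = Σ(aᵢdᵢ/nᵢ) / Σ(bᵢcᵢ/nᵢ), where nᵢ is the stratum total.
Stratum 1 (< 40): n = 735; a·d/n = 207·224/735 = 63.0857; b·c/n = 131·173/735 = 30.8340
Stratum 2 (40–59): n = 338; a·d/n = 88·119/338 = 30.9822; b·c/n = 58·73/338 = 12.5266
Stratum 3 (≥ 60): n = 377; a·d/n = 76·73/377 = 14.7162; b·c/n = 206·22/377 = 12.0212
OR_MH = (63.0857 + 30.9822 + 14.7162) / (30.8340 + 12.5266 + 12.0212) = 108.7841 / 55.3819 = 1.96426

1.96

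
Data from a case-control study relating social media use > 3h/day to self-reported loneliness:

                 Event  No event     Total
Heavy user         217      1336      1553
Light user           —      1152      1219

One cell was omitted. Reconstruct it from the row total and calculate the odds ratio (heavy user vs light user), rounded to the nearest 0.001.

2.793

The missing cell is in the unexposed row: 1219 − 1152 = 67.
So a = 217, b = 1336, c = 67, d = 1152.
OR = (a·d)/(b·c) = (217 × 1152) / (1336 × 67) = 249984 / 89512 = 2.79274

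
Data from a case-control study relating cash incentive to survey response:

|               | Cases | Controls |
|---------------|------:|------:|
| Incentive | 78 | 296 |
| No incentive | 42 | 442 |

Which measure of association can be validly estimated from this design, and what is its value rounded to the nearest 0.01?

Cells: a = 78, b = 296, c = 42, d = 442.
This is a case-control study: participants were sampled on outcome status, so risks in the source population cannot be estimated directly — relative risk is not valid here. The odds ratio is the appropriate measure.
OR = (a·d)/(b·c) = (78 × 442) / (296 × 42) = 34476 / 12432 = 2.77317

2.77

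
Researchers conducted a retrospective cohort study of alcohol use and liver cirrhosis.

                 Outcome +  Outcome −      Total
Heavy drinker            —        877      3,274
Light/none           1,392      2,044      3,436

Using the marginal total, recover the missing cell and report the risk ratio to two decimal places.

1.81

The missing cell is in the exposed row: 3274 − 877 = 2397.
So a = 2397, b = 877, c = 1392, d = 2044.
RR = [a/(a+b)] / [c/(c+d)] = (2397/3274) / (1392/3436) = 0.73213/0.40512 = 1.80719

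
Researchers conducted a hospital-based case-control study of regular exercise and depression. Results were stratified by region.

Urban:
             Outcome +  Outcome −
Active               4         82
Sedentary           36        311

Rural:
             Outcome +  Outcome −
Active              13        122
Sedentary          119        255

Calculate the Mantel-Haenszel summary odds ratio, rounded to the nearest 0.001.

OR_MH = Σ(aᵢdᵢ/nᵢ) / Σ(bᵢcᵢ/nᵢ), where nᵢ is the stratum total.
Stratum 1 (Urban): n = 433; a·d/n = 4·311/433 = 2.8730; b·c/n = 82·36/433 = 6.8176
Stratum 2 (Rural): n = 509; a·d/n = 13·255/509 = 6.5128; b·c/n = 122·119/509 = 28.5226
OR_MH = (2.8730 + 6.5128) / (6.8176 + 28.5226) = 9.3857 / 35.3401 = 0.26558

0.266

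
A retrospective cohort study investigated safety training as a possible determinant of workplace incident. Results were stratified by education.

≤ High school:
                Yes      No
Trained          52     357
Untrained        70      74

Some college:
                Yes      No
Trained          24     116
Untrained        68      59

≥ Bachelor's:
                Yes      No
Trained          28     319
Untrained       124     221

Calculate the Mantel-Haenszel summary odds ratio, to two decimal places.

0.16

OR_MH = Σ(aᵢdᵢ/nᵢ) / Σ(bᵢcᵢ/nᵢ), where nᵢ is the stratum total.
Stratum 1 (≤ High school): n = 553; a·d/n = 52·74/553 = 6.9584; b·c/n = 357·70/553 = 45.1899
Stratum 2 (Some college): n = 267; a·d/n = 24·59/267 = 5.3034; b·c/n = 116·68/267 = 29.5431
Stratum 3 (≥ Bachelor's): n = 692; a·d/n = 28·221/692 = 8.9422; b·c/n = 319·124/692 = 57.1618
OR_MH = (6.9584 + 5.3034 + 8.9422) / (45.1899 + 29.5431 + 57.1618) = 21.2040 / 131.8948 = 0.16076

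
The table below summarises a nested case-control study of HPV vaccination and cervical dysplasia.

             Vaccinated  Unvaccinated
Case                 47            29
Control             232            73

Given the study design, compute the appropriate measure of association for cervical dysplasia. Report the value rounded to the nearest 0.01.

0.51

Reading the table with exposure as columns: a = 47 (Vaccinated, case), b = 232 (Vaccinated, non-case), c = 29 (Unvaccinated, case), d = 73.
This is a nested case-control study: participants were sampled on outcome status, so risks in the source population cannot be estimated directly — relative risk is not valid here. The odds ratio is the appropriate measure.
OR = (a·d)/(b·c) = (47 × 73) / (232 × 29) = 3431 / 6728 = 0.50996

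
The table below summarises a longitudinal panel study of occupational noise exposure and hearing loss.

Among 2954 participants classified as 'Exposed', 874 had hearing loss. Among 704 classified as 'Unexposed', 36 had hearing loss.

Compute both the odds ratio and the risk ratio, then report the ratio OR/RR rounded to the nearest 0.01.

From the description: a = 874, b = 2080, c = 36, d = 668.
OR = (874·668)/(2080·36) = 583832/74880 = 7.79690
Risk in exposed = 874/2954 = 0.29587; risk in unexposed = 36/704 = 0.05114; RR = 5.78590
OR/RR = 7.79690 / 5.78590 = 1.34757
The outcome is not rare, so the OR lies further from 1 than the RR.

1.35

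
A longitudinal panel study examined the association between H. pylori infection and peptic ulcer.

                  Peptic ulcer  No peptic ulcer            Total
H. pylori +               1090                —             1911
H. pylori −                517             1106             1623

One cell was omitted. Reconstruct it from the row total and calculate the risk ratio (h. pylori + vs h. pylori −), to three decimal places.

1.791

The missing cell is in the exposed row: 1911 − 1090 = 821.
So a = 1090, b = 821, c = 517, d = 1106.
RR = [a/(a+b)] / [c/(c+d)] = (1090/1911) / (517/1623) = 0.57038/0.31855 = 1.79058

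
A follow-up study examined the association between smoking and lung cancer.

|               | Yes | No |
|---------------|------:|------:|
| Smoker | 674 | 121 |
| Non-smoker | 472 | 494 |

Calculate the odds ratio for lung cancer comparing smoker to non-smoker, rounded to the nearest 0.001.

Cells: a = 674, b = 121, c = 472, d = 494.
OR = (a·d)/(b·c) = (674 × 494) / (121 × 472) = 332956 / 57112 = 5.82988
The odds of lung cancer are about 5.83 times as high in the smoker group.

5.830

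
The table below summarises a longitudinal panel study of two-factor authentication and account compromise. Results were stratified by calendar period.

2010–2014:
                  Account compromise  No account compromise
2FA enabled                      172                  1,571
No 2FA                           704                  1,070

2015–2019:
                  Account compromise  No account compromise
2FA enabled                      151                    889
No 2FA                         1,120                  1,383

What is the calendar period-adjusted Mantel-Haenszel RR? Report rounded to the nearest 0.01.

RR_MH = Σ(aᵢ·n₀ᵢ/nᵢ) / Σ(cᵢ·n₁ᵢ/nᵢ), with n₁ᵢ = aᵢ+bᵢ (exposed), n₀ᵢ = cᵢ+dᵢ (unexposed), nᵢ = n₁ᵢ+n₀ᵢ.
Stratum 1 (2010–2014): n₁ = 1743, n₀ = 1774, n = 3517; a·n₀/n = 172·1774/3517 = 86.7580; c·n₁/n = 704·1743/3517 = 348.8974
Stratum 2 (2015–2019): n₁ = 1040, n₀ = 2503, n = 3543; a·n₀/n = 151·2503/3543 = 106.6760; c·n₁/n = 1120·1040/3543 = 328.7609
RR_MH = (86.7580 + 106.6760) / (348.8974 + 328.7609) = 193.4340 / 677.6583 = 0.28544

0.29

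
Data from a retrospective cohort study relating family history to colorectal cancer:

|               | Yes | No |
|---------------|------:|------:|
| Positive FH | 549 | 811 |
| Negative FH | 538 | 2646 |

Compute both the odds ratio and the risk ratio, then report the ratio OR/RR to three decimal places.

Cells: a = 549, b = 811, c = 538, d = 2646.
OR = (549·2646)/(811·538) = 1452654/436318 = 3.32935
Risk in exposed = 549/1360 = 0.40368; risk in unexposed = 538/3184 = 0.16897; RR = 2.38904
OR/RR = 3.32935 / 2.38904 = 1.39359
The outcome is not rare, so the OR lies further from 1 than the RR.

1.394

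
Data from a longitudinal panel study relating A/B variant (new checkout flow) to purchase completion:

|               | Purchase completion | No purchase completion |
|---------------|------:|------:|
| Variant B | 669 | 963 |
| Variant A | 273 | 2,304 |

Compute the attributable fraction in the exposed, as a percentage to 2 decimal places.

74.16

Cells: a = 669, b = 963, c = 273, d = 2304.
Risk in exposed = 669/1632 = 0.40993; risk in unexposed = 273/2577 = 0.10594.
RR = 0.40993/0.10594 = 3.86953
AR% = (RR − 1)/RR × 100 = (3.86953 − 1)/3.86953 × 100 = 74.1570%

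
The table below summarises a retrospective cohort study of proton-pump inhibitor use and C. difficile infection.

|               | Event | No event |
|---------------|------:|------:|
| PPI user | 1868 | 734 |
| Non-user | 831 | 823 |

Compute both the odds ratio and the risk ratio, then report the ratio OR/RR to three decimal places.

Cells: a = 1868, b = 734, c = 831, d = 823.
OR = (1868·823)/(734·831) = 1537364/609954 = 2.52046
Risk in exposed = 1868/2602 = 0.71791; risk in unexposed = 831/1654 = 0.50242; RR = 1.42891
OR/RR = 2.52046 / 1.42891 = 1.76391
The outcome is not rare, so the OR lies further from 1 than the RR.

1.764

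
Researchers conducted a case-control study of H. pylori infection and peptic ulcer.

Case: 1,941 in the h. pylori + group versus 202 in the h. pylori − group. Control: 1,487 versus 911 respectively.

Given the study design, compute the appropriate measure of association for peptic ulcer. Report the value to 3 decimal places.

From the description: a = 1941, b = 1487, c = 202, d = 911.
This is a case-control study: participants were sampled on outcome status, so risks in the source population cannot be estimated directly — relative risk is not valid here. The odds ratio is the appropriate measure.
OR = (a·d)/(b·c) = (1941 × 911) / (1487 × 202) = 1768251 / 300374 = 5.88683

5.887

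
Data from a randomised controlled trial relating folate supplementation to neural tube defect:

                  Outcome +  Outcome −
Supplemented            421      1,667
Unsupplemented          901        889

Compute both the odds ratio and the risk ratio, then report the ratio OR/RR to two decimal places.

Cells: a = 421, b = 1667, c = 901, d = 889.
OR = (421·889)/(1667·901) = 374269/1501967 = 0.24919
Risk in exposed = 421/2088 = 0.20163; risk in unexposed = 901/1790 = 0.50335; RR = 0.40057
OR/RR = 0.24919 / 0.40057 = 0.62208
The outcome is not rare, so the OR lies further from 1 than the RR.

0.62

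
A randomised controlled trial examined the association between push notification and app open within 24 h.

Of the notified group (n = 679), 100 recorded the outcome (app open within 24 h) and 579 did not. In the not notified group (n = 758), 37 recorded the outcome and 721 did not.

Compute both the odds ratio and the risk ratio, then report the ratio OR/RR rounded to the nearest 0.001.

From the description: a = 100, b = 579, c = 37, d = 721.
OR = (100·721)/(579·37) = 72100/21423 = 3.36554
Risk in exposed = 100/679 = 0.14728; risk in unexposed = 37/758 = 0.04881; RR = 3.01716
OR/RR = 3.36554 / 3.01716 = 1.11547
The outcome is not rare, so the OR lies further from 1 than the RR.

1.115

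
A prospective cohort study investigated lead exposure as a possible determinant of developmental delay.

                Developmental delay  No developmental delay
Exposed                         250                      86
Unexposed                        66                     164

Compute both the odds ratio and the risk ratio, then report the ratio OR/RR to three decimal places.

2.786

Cells: a = 250, b = 86, c = 66, d = 164.
OR = (250·164)/(86·66) = 41000/5676 = 7.22340
Risk in exposed = 250/336 = 0.74405; risk in unexposed = 66/230 = 0.28696; RR = 2.59289
OR/RR = 7.22340 / 2.59289 = 2.78584
The outcome is not rare, so the OR lies further from 1 than the RR.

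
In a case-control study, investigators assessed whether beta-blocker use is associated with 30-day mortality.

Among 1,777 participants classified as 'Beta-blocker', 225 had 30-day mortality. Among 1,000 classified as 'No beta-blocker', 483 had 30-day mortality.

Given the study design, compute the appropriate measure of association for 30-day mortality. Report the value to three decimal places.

From the description: a = 225, b = 1552, c = 483, d = 517.
This is a case-control study: participants were sampled on outcome status, so risks in the source population cannot be estimated directly — relative risk is not valid here. The odds ratio is the appropriate measure.
OR = (a·d)/(b·c) = (225 × 517) / (1552 × 483) = 116325 / 749616 = 0.15518

0.155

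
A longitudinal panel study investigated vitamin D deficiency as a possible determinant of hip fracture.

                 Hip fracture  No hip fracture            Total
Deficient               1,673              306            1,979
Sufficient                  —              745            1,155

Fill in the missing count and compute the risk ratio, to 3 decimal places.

2.381

The missing cell is in the unexposed row: 1155 − 745 = 410.
So a = 1673, b = 306, c = 410, d = 745.
RR = [a/(a+b)] / [c/(c+d)] = (1673/1979) / (410/1155) = 0.84538/0.35498 = 2.38149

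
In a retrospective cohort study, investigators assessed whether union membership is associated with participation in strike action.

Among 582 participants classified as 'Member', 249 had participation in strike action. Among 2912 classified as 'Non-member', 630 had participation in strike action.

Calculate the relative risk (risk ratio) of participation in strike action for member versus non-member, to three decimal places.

From the description: a = 249, b = 333, c = 630, d = 2282.
Risk in exposed = 249/582 = 0.42784; risk in unexposed = 630/2912 = 0.21635.
RR = 0.42784 / 0.21635 = 1.97755
The risk among the exposed is 1.98 times that among the unexposed.

1.978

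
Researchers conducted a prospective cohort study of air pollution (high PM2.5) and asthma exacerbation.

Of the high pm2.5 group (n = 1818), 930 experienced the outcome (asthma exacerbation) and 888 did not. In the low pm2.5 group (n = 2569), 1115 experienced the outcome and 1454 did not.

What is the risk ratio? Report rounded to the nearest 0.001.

From the description: a = 930, b = 888, c = 1115, d = 1454.
Risk in exposed = 930/1818 = 0.51155; risk in unexposed = 1115/2569 = 0.43402.
RR = 0.51155 / 0.43402 = 1.17863
The risk among the exposed is 1.18 times that among the unexposed.

1.179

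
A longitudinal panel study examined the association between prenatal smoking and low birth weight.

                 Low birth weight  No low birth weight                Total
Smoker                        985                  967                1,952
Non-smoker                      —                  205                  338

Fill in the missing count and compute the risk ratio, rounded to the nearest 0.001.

1.282

The missing cell is in the unexposed row: 338 − 205 = 133.
So a = 985, b = 967, c = 133, d = 205.
RR = [a/(a+b)] / [c/(c+d)] = (985/1952) / (133/338) = 0.50461/0.39349 = 1.28239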